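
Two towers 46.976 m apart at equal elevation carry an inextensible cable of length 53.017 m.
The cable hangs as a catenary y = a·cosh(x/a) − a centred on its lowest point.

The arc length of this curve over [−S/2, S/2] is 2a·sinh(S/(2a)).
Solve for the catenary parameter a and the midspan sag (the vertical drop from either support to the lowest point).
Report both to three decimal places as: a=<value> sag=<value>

seed: a₀ = √(S³/(24(L−S))) = √(46.976³/(24·6.041)) = 26.739545
iter 1: u=0.878399  f(a)=+2.374e-01  f'(a)=-4.877e-01  a ← 26.739545 − (+2.374e-01/-4.877e-01) = 27.226311
iter 2: u=0.862695  f(a)=+6.637e-03  f'(a)=-4.608e-01  a ← 27.226311 − (+6.637e-03/-4.608e-01) = 27.240716
iter 3: u=0.862239  f(a)=+5.519e-06  f'(a)=-4.600e-01  a ← 27.240716 − (+5.519e-06/-4.600e-01) = 27.240728
iter 4: u=0.862238  f(a)=+3.830e-12  f'(a)=-4.600e-01  a ← 27.240728 − (+3.830e-12/-4.600e-01) = 27.240728
converged: |Δa| < 1e-12 after 4 iterations
sag = a·(cosh(S/(2a)) − 1) = 27.240728·(cosh(0.862238) − 1) = 10.769242
T_max/T_min = cosh(S/(2a)) = 1.395336

a=27.241 sag=10.769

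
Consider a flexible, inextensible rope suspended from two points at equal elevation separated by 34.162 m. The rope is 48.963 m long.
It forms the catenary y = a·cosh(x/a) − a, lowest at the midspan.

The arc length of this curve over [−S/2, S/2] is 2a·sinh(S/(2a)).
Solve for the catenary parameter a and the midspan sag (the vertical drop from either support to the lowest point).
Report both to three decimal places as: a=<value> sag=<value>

a=11.224 sag=15.708

seed: a₀ = √(S³/(24(L−S))) = √(34.162³/(24·14.801)) = 10.594093
iter 1: u=1.612314  f(a)=+2.047e+00  f'(a)=-3.591e+00  a ← 10.594093 − (+2.047e+00/-3.591e+00) = 11.164151
iter 2: u=1.529987  f(a)=+1.769e-01  f'(a)=-2.995e+00  a ← 11.164151 − (+1.769e-01/-2.995e+00) = 11.223194
iter 3: u=1.521938  f(a)=+1.596e-03  f'(a)=-2.942e+00  a ← 11.223194 − (+1.596e-03/-2.942e+00) = 11.223736
iter 4: u=1.521864  f(a)=+1.324e-07  f'(a)=-2.941e+00  a ← 11.223736 − (+1.324e-07/-2.941e+00) = 11.223737
iter 5: u=1.521864  f(a)=+0.000e+00  f'(a)=-2.941e+00  a ← 11.223737 − (+0.000e+00/-2.941e+00) = 11.223737
converged: |Δa| < 1e-12 after 5 iterations
sag = a·(cosh(S/(2a)) − 1) = 11.223737·(cosh(1.521864) − 1) = 15.707957
T_max/T_min = cosh(S/(2a)) = 2.399530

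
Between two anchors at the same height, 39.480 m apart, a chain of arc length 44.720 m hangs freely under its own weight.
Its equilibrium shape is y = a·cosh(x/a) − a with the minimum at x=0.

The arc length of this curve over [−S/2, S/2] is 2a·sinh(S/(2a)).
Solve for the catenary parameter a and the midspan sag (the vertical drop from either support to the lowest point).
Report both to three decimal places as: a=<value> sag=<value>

seed: a₀ = √(S³/(24(L−S))) = √(39.480³/(24·5.240)) = 22.120475
iter 1: u=0.892386  f(a)=+2.126e-01  f'(a)=-5.126e-01  a ← 22.120475 − (+2.126e-01/-5.126e-01) = 22.535321
iter 2: u=0.875958  f(a)=+6.129e-03  f'(a)=-4.834e-01  a ← 22.535321 − (+6.129e-03/-4.834e-01) = 22.548000
iter 3: u=0.875466  f(a)=+5.427e-06  f'(a)=-4.826e-01  a ← 22.548000 − (+5.427e-06/-4.826e-01) = 22.548011
iter 4: u=0.875465  f(a)=+4.270e-12  f'(a)=-4.826e-01  a ← 22.548011 − (+4.270e-12/-4.826e-01) = 22.548011
converged: |Δa| < 1e-12 after 4 iterations
sag = a·(cosh(S/(2a)) − 1) = 22.548011·(cosh(0.875465) − 1) = 9.207026
T_max/T_min = cosh(S/(2a)) = 1.408330

a=22.548 sag=9.207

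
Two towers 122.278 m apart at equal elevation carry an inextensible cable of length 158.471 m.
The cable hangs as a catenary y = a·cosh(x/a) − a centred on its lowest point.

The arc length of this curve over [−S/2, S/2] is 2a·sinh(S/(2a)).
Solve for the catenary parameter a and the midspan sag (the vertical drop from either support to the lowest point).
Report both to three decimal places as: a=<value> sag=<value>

seed: a₀ = √(S³/(24(L−S))) = √(122.278³/(24·36.193)) = 45.878011
iter 1: u=1.332643  f(a)=+3.353e+00  f'(a)=-1.876e+00  a ← 45.878011 − (+3.353e+00/-1.876e+00) = 47.665040
iter 2: u=1.282680  f(a)=+2.059e-01  f'(a)=-1.652e+00  a ← 47.665040 − (+2.059e-01/-1.652e+00) = 47.789629
iter 3: u=1.279336  f(a)=+8.883e-04  f'(a)=-1.638e+00  a ← 47.789629 − (+8.883e-04/-1.638e+00) = 47.790172
iter 4: u=1.279322  f(a)=+1.670e-08  f'(a)=-1.638e+00  a ← 47.790172 − (+1.670e-08/-1.638e+00) = 47.790172
iter 5: u=1.279322  f(a)=+2.842e-14  f'(a)=-1.638e+00  a ← 47.790172 − (+2.842e-14/-1.638e+00) = 47.790172
converged: |Δa| < 1e-12 after 5 iterations
sag = a·(cosh(S/(2a)) − 1) = 47.790172·(cosh(1.279322) − 1) = 44.741796
T_max/T_min = cosh(S/(2a)) = 1.936213

a=47.790 sag=44.742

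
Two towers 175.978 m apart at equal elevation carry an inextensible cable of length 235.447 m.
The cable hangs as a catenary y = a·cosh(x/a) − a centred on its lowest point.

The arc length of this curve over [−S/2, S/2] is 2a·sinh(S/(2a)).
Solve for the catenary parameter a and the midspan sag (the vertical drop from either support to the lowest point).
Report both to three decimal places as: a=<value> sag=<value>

a=64.709 sag=69.627

seed: a₀ = √(S³/(24(L−S))) = √(175.978³/(24·59.469)) = 61.792623
iter 1: u=1.423940  f(a)=+6.328e+00  f'(a)=-2.344e+00  a ← 61.792623 − (+6.328e+00/-2.344e+00) = 64.491973
iter 2: u=1.364340  f(a)=+4.383e-01  f'(a)=-2.030e+00  a ← 64.491973 − (+4.383e-01/-2.030e+00) = 64.707893
iter 3: u=1.359788  f(a)=+2.448e-03  f'(a)=-2.007e+00  a ← 64.707893 − (+2.448e-03/-2.007e+00) = 64.709113
iter 4: u=1.359762  f(a)=+7.735e-08  f'(a)=-2.007e+00  a ← 64.709113 − (+7.735e-08/-2.007e+00) = 64.709113
iter 5: u=1.359762  f(a)=+0.000e+00  f'(a)=-2.007e+00  a ← 64.709113 − (+0.000e+00/-2.007e+00) = 64.709113
converged: |Δa| < 1e-12 after 5 iterations
sag = a·(cosh(S/(2a)) − 1) = 64.709113·(cosh(1.359762) − 1) = 69.626630
T_max/T_min = cosh(S/(2a)) = 2.075994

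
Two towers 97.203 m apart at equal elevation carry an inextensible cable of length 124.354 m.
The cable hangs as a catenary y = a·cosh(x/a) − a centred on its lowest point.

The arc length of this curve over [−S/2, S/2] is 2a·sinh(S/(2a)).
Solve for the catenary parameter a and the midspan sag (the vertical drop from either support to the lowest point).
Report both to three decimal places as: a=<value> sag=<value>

seed: a₀ = √(S³/(24(L−S))) = √(97.203³/(24·27.151)) = 37.542308
iter 1: u=1.294579  f(a)=+2.368e+00  f'(a)=-1.704e+00  a ← 37.542308 − (+2.368e+00/-1.704e+00) = 38.932200
iter 2: u=1.248363  f(a)=+1.379e-01  f'(a)=-1.511e+00  a ← 38.932200 − (+1.379e-01/-1.511e+00) = 39.023458
iter 3: u=1.245443  f(a)=+5.311e-04  f'(a)=-1.499e+00  a ← 39.023458 − (+5.311e-04/-1.499e+00) = 39.023812
iter 4: u=1.245432  f(a)=+7.950e-09  f'(a)=-1.499e+00  a ← 39.023812 − (+7.950e-09/-1.499e+00) = 39.023812
iter 5: u=1.245432  f(a)=+0.000e+00  f'(a)=-1.499e+00  a ← 39.023812 − (+0.000e+00/-1.499e+00) = 39.023812
converged: |Δa| < 1e-12 after 5 iterations
sag = a·(cosh(S/(2a)) − 1) = 39.023812·(cosh(1.245432) − 1) = 34.384888
T_max/T_min = cosh(S/(2a)) = 1.881126

a=39.024 sag=34.385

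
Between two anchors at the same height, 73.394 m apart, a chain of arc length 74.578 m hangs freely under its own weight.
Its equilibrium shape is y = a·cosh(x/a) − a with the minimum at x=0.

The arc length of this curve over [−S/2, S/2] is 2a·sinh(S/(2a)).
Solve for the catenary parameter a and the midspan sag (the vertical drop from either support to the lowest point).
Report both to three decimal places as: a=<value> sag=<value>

seed: a₀ = √(S³/(24(L−S))) = √(73.394³/(24·1.184)) = 117.953101
iter 1: u=0.311115  f(a)=+5.743e-03  f'(a)=-2.027e-02  a ← 117.953101 − (+5.743e-03/-2.027e-02) = 118.236433
iter 2: u=0.310370  f(a)=+2.076e-05  f'(a)=-2.012e-02  a ← 118.236433 − (+2.076e-05/-2.012e-02) = 118.237464
iter 3: u=0.310367  f(a)=+2.734e-10  f'(a)=-2.012e-02  a ← 118.237464 − (+2.734e-10/-2.012e-02) = 118.237465
iter 4: u=0.310367  f(a)=+0.000e+00  f'(a)=-2.012e-02  a ← 118.237465 − (+0.000e+00/-2.012e-02) = 118.237465
converged: |Δa| < 1e-12 after 4 iterations
sag = a·(cosh(S/(2a)) − 1) = 118.237465·(cosh(0.310367) − 1) = 5.740628
T_max/T_min = cosh(S/(2a)) = 1.048552

a=118.237 sag=5.741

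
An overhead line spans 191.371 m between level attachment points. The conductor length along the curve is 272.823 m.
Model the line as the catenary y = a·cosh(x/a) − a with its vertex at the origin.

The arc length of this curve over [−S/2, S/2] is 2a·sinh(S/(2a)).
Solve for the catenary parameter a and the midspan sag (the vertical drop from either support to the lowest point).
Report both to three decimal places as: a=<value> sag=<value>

a=63.378 sag=87.038

seed: a₀ = √(S³/(24(L−S))) = √(191.371³/(24·81.452)) = 59.876677
iter 1: u=1.598043  f(a)=+1.106e+01  f'(a)=-3.482e+00  a ← 59.876677 − (+1.106e+01/-3.482e+00) = 63.051872
iter 2: u=1.517568  f(a)=+9.403e-01  f'(a)=-2.913e+00  a ← 63.051872 − (+9.403e-01/-2.913e+00) = 63.374707
iter 3: u=1.509837  f(a)=+8.199e-03  f'(a)=-2.862e+00  a ← 63.374707 − (+8.199e-03/-2.862e+00) = 63.377572
iter 4: u=1.509769  f(a)=+6.354e-07  f'(a)=-2.862e+00  a ← 63.377572 − (+6.354e-07/-2.862e+00) = 63.377572
iter 5: u=1.509769  f(a)=+5.684e-14  f'(a)=-2.862e+00  a ← 63.377572 − (+5.684e-14/-2.862e+00) = 63.377572
converged: |Δa| < 1e-12 after 5 iterations
sag = a·(cosh(S/(2a)) − 1) = 63.377572·(cosh(1.509769) − 1) = 87.037899
T_max/T_min = cosh(S/(2a)) = 2.373323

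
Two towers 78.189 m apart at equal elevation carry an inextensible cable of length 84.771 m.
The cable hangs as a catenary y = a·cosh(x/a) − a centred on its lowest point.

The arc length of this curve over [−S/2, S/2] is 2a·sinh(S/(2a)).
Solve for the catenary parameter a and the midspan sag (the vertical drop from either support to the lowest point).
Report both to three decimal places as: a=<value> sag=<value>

a=55.691 sag=14.295

seed: a₀ = √(S³/(24(L−S))) = √(78.189³/(24·6.582)) = 55.009023
iter 1: u=0.710693  f(a)=+1.682e-01  f'(a)=-2.516e-01  a ← 55.009023 − (+1.682e-01/-2.516e-01) = 55.677652
iter 2: u=0.702158  f(a)=+3.117e-03  f'(a)=-2.424e-01  a ← 55.677652 − (+3.117e-03/-2.424e-01) = 55.690511
iter 3: u=0.701996  f(a)=+1.114e-06  f'(a)=-2.422e-01  a ← 55.690511 − (+1.114e-06/-2.422e-01) = 55.690516
iter 4: u=0.701996  f(a)=+1.421e-13  f'(a)=-2.422e-01  a ← 55.690516 − (+1.421e-13/-2.422e-01) = 55.690516
converged: |Δa| < 1e-12 after 4 iterations
sag = a·(cosh(S/(2a)) − 1) = 55.690516·(cosh(0.701996) − 1) = 14.294941
T_max/T_min = cosh(S/(2a)) = 1.256685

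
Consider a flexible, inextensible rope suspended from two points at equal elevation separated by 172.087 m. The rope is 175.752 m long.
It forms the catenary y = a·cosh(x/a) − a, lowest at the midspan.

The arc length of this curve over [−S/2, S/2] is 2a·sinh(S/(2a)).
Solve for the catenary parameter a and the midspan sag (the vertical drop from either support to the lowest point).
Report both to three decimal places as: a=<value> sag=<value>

seed: a₀ = √(S³/(24(L−S))) = √(172.087³/(24·3.665)) = 240.701881
iter 1: u=0.357469  f(a)=+2.349e-02  f'(a)=-3.084e-02  a ← 240.701881 − (+2.349e-02/-3.084e-02) = 241.463397
iter 2: u=0.356342  f(a)=+1.119e-04  f'(a)=-3.055e-02  a ← 241.463397 − (+1.119e-04/-3.055e-02) = 241.467061
iter 3: u=0.356336  f(a)=+2.569e-09  f'(a)=-3.055e-02  a ← 241.467061 − (+2.569e-09/-3.055e-02) = 241.467061
iter 4: u=0.356336  f(a)=-2.842e-14  f'(a)=-3.055e-02  a ← 241.467061 − (-2.842e-14/-3.055e-02) = 241.467061
converged: |Δa| < 1e-12 after 4 iterations
sag = a·(cosh(S/(2a)) − 1) = 241.467061·(cosh(0.356336) − 1) = 15.493117
T_max/T_min = cosh(S/(2a)) = 1.064162

a=241.467 sag=15.493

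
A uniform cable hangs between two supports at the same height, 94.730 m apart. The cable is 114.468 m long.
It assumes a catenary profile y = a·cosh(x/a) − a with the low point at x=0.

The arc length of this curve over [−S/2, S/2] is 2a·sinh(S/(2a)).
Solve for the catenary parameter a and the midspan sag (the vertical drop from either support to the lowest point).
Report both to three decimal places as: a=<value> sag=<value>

seed: a₀ = √(S³/(24(L−S))) = √(94.730³/(24·19.738)) = 42.361771
iter 1: u=1.118107  f(a)=+1.271e+00  f'(a)=-1.054e+00  a ← 42.361771 − (+1.271e+00/-1.054e+00) = 43.568143
iter 2: u=1.087148  f(a)=+5.632e-02  f'(a)=-9.622e-01  a ← 43.568143 − (+5.632e-02/-9.622e-01) = 43.626678
iter 3: u=1.085689  f(a)=+1.219e-04  f'(a)=-9.580e-01  a ← 43.626678 − (+1.219e-04/-9.580e-01) = 43.626806
iter 4: u=1.085686  f(a)=+5.740e-10  f'(a)=-9.580e-01  a ← 43.626806 − (+5.740e-10/-9.580e-01) = 43.626806
iter 5: u=1.085686  f(a)=+0.000e+00  f'(a)=-9.580e-01  a ← 43.626806 − (+0.000e+00/-9.580e-01) = 43.626806
converged: |Δa| < 1e-12 after 5 iterations
sag = a·(cosh(S/(2a)) − 1) = 43.626806·(cosh(1.085686) − 1) = 28.338665
T_max/T_min = cosh(S/(2a)) = 1.649570

a=43.627 sag=28.339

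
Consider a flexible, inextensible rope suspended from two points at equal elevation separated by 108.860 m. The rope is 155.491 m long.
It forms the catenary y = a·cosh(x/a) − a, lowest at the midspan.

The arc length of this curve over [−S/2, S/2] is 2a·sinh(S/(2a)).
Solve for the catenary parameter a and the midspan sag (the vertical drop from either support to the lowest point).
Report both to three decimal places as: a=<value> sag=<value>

seed: a₀ = √(S³/(24(L−S))) = √(108.860³/(24·46.631)) = 33.951542
iter 1: u=1.603167  f(a)=+6.373e+00  f'(a)=-3.521e+00  a ← 33.951542 − (+6.373e+00/-3.521e+00) = 35.761459
iter 2: u=1.522030  f(a)=+5.450e-01  f'(a)=-2.942e+00  a ← 35.761459 − (+5.450e-01/-2.942e+00) = 35.946712
iter 3: u=1.514186  f(a)=+4.811e-03  f'(a)=-2.890e+00  a ← 35.946712 − (+4.811e-03/-2.890e+00) = 35.948377
iter 4: u=1.514116  f(a)=+3.822e-07  f'(a)=-2.890e+00  a ← 35.948377 − (+3.822e-07/-2.890e+00) = 35.948377
iter 5: u=1.514116  f(a)=+0.000e+00  f'(a)=-2.890e+00  a ← 35.948377 − (+0.000e+00/-2.890e+00) = 35.948377
converged: |Δa| < 1e-12 after 5 iterations
sag = a·(cosh(S/(2a)) − 1) = 35.948377·(cosh(1.514116) − 1) = 49.705862
T_max/T_min = cosh(S/(2a)) = 2.382701

a=35.948 sag=49.706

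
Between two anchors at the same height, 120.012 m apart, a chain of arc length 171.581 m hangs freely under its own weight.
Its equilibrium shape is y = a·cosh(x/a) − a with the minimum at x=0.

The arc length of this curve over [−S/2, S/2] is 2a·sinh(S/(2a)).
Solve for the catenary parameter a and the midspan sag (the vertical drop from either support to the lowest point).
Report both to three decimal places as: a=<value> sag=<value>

a=39.575 sag=54.903

seed: a₀ = √(S³/(24(L−S))) = √(120.012³/(24·51.569)) = 37.371199
iter 1: u=1.605675  f(a)=+7.071e+00  f'(a)=-3.540e+00  a ← 37.371199 − (+7.071e+00/-3.540e+00) = 39.368537
iter 2: u=1.524212  f(a)=+6.064e-01  f'(a)=-2.957e+00  a ← 39.368537 − (+6.064e-01/-2.957e+00) = 39.573639
iter 3: u=1.516312  f(a)=+5.385e-03  f'(a)=-2.904e+00  a ← 39.573639 − (+5.385e-03/-2.904e+00) = 39.575494
iter 4: u=1.516241  f(a)=+4.330e-07  f'(a)=-2.904e+00  a ← 39.575494 − (+4.330e-07/-2.904e+00) = 39.575494
iter 5: u=1.516241  f(a)=+5.684e-14  f'(a)=-2.904e+00  a ← 39.575494 − (+5.684e-14/-2.904e+00) = 39.575494
converged: |Δa| < 1e-12 after 5 iterations
sag = a·(cosh(S/(2a)) − 1) = 39.575494·(cosh(1.516241) − 1) = 54.903232
T_max/T_min = cosh(S/(2a)) = 2.387304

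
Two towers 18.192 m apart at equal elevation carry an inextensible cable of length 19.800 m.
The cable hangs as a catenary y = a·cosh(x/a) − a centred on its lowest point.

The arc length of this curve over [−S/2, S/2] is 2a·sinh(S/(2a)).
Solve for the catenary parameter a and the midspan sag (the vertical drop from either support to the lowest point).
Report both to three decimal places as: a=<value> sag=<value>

a=12.653 sag=3.413

seed: a₀ = √(S³/(24(L−S))) = √(18.192³/(24·1.608)) = 12.490276
iter 1: u=0.728247  f(a)=+4.318e-02  f'(a)=-2.714e-01  a ← 12.490276 − (+4.318e-02/-2.714e-01) = 12.649386
iter 2: u=0.719086  f(a)=+8.390e-04  f'(a)=-2.609e-01  a ← 12.649386 − (+8.390e-04/-2.609e-01) = 12.652601
iter 3: u=0.718904  f(a)=+3.306e-07  f'(a)=-2.607e-01  a ← 12.652601 − (+3.306e-07/-2.607e-01) = 12.652602
iter 4: u=0.718903  f(a)=+4.974e-14  f'(a)=-2.607e-01  a ← 12.652602 − (+4.974e-14/-2.607e-01) = 12.652602
converged: |Δa| < 1e-12 after 4 iterations
sag = a·(cosh(S/(2a)) − 1) = 12.652602·(cosh(0.718903) − 1) = 3.412837
T_max/T_min = cosh(S/(2a)) = 1.269734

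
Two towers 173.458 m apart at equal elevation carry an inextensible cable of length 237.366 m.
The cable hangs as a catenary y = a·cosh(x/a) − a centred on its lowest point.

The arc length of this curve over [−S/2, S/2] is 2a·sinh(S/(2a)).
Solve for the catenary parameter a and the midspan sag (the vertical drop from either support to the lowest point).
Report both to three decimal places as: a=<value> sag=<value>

a=61.316 sag=72.270

seed: a₀ = √(S³/(24(L−S))) = √(173.458³/(24·63.908)) = 58.332188
iter 1: u=1.486812  f(a)=+7.447e+00  f'(a)=-2.715e+00  a ← 58.332188 − (+7.447e+00/-2.715e+00) = 61.074771
iter 2: u=1.420046  f(a)=+5.574e-01  f'(a)=-2.323e+00  a ← 61.074771 − (+5.574e-01/-2.323e+00) = 61.314752
iter 3: u=1.414488  f(a)=+3.682e-03  f'(a)=-2.292e+00  a ← 61.314752 − (+3.682e-03/-2.292e+00) = 61.316358
iter 4: u=1.414451  f(a)=+1.629e-07  f'(a)=-2.292e+00  a ← 61.316358 − (+1.629e-07/-2.292e+00) = 61.316358
iter 5: u=1.414451  f(a)=+5.684e-14  f'(a)=-2.292e+00  a ← 61.316358 − (+5.684e-14/-2.292e+00) = 61.316358
converged: |Δa| < 1e-12 after 5 iterations
sag = a·(cosh(S/(2a)) − 1) = 61.316358·(cosh(1.414451) − 1) = 72.270132
T_max/T_min = cosh(S/(2a)) = 2.178644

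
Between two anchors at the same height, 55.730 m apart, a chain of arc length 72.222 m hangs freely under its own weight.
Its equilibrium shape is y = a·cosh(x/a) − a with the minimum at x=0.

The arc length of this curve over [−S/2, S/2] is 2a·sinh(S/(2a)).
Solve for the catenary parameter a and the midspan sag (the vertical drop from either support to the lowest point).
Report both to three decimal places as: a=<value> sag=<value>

seed: a₀ = √(S³/(24(L−S))) = √(55.730³/(24·16.492)) = 20.911793
iter 1: u=1.332502  f(a)=+1.528e+00  f'(a)=-1.876e+00  a ← 20.911793 − (+1.528e+00/-1.876e+00) = 21.726194
iter 2: u=1.282553  f(a)=+9.377e-02  f'(a)=-1.652e+00  a ← 21.726194 − (+9.377e-02/-1.652e+00) = 21.782961
iter 3: u=1.279211  f(a)=+4.045e-04  f'(a)=-1.638e+00  a ← 21.782961 − (+4.045e-04/-1.638e+00) = 21.783208
iter 4: u=1.279196  f(a)=+7.596e-09  f'(a)=-1.638e+00  a ← 21.783208 − (+7.596e-09/-1.638e+00) = 21.783208
iter 5: u=1.279196  f(a)=+0.000e+00  f'(a)=-1.638e+00  a ← 21.783208 − (+0.000e+00/-1.638e+00) = 21.783208
converged: |Δa| < 1e-12 after 5 iterations
sag = a·(cosh(S/(2a)) − 1) = 21.783208·(cosh(1.279196) − 1) = 20.389206
T_max/T_min = cosh(S/(2a)) = 1.936006

a=21.783 sag=20.389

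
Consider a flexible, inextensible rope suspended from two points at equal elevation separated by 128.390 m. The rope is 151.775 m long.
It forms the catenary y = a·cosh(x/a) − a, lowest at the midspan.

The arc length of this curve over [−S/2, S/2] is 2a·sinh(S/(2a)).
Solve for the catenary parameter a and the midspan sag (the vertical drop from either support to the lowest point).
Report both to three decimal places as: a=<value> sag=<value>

seed: a₀ = √(S³/(24(L−S))) = √(128.390³/(24·23.385)) = 61.407652
iter 1: u=1.045391  f(a)=+1.312e+00  f'(a)=-8.482e-01  a ← 61.407652 − (+1.312e+00/-8.482e-01) = 62.953977
iter 2: u=1.019713  f(a)=+5.117e-02  f'(a)=-7.832e-01  a ← 62.953977 − (+5.117e-02/-7.832e-01) = 63.019321
iter 3: u=1.018656  f(a)=+8.491e-05  f'(a)=-7.806e-01  a ← 63.019321 − (+8.491e-05/-7.806e-01) = 63.019430
iter 4: u=1.018654  f(a)=+2.346e-10  f'(a)=-7.806e-01  a ← 63.019430 − (+2.346e-10/-7.806e-01) = 63.019430
iter 5: u=1.018654  f(a)=+2.842e-14  f'(a)=-7.806e-01  a ← 63.019430 − (+2.842e-14/-7.806e-01) = 63.019430
converged: |Δa| < 1e-12 after 5 iterations
sag = a·(cosh(S/(2a)) − 1) = 63.019430·(cosh(1.018654) − 1) = 35.623163
T_max/T_min = cosh(S/(2a)) = 1.565273

a=63.019 sag=35.623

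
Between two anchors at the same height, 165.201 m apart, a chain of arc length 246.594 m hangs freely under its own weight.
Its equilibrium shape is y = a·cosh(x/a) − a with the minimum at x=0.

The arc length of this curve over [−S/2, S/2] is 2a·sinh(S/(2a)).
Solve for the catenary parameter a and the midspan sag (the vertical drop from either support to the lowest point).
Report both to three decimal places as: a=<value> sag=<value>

seed: a₀ = √(S³/(24(L−S))) = √(165.201³/(24·81.393)) = 48.041865
iter 1: u=1.719344  f(a)=+1.291e+01  f'(a)=-4.502e+00  a ← 48.041865 − (+1.291e+01/-4.502e+00) = 50.910245
iter 2: u=1.622473  f(a)=+1.247e+00  f'(a)=-3.671e+00  a ← 50.910245 − (+1.247e+00/-3.671e+00) = 51.249907
iter 3: u=1.611720  f(a)=+1.437e-02  f'(a)=-3.587e+00  a ← 51.249907 − (+1.437e-02/-3.587e+00) = 51.253913
iter 4: u=1.611594  f(a)=+1.957e-06  f'(a)=-3.586e+00  a ← 51.253913 − (+1.957e-06/-3.586e+00) = 51.253914
iter 5: u=1.611594  f(a)=+2.842e-14  f'(a)=-3.586e+00  a ← 51.253914 − (+2.842e-14/-3.586e+00) = 51.253914
converged: |Δa| < 1e-12 after 5 iterations
sag = a·(cosh(S/(2a)) − 1) = 51.253914·(cosh(1.611594) − 1) = 82.271791
T_max/T_min = cosh(S/(2a)) = 2.605181

a=51.254 sag=82.272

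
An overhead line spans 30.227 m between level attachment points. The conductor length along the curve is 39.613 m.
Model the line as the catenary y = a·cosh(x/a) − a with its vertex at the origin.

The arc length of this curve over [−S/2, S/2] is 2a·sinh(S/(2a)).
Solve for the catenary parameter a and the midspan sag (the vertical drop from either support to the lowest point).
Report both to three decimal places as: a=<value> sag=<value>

seed: a₀ = √(S³/(24(L−S))) = √(30.227³/(24·9.386)) = 11.072525
iter 1: u=1.364955  f(a)=+9.142e-01  f'(a)=-2.033e+00  a ← 11.072525 − (+9.142e-01/-2.033e+00) = 11.522188
iter 2: u=1.311687  f(a)=+5.864e-02  f'(a)=-1.780e+00  a ← 11.522188 − (+5.864e-02/-1.780e+00) = 11.555134
iter 3: u=1.307947  f(a)=+2.778e-04  f'(a)=-1.763e+00  a ← 11.555134 − (+2.778e-04/-1.763e+00) = 11.555292
iter 4: u=1.307929  f(a)=+6.302e-09  f'(a)=-1.763e+00  a ← 11.555292 − (+6.302e-09/-1.763e+00) = 11.555292
iter 5: u=1.307929  f(a)=+7.105e-15  f'(a)=-1.763e+00  a ← 11.555292 − (+7.105e-15/-1.763e+00) = 11.555292
converged: |Δa| < 1e-12 after 5 iterations
sag = a·(cosh(S/(2a)) − 1) = 11.555292·(cosh(1.307929) − 1) = 11.375522
T_max/T_min = cosh(S/(2a)) = 1.984443

a=11.555 sag=11.376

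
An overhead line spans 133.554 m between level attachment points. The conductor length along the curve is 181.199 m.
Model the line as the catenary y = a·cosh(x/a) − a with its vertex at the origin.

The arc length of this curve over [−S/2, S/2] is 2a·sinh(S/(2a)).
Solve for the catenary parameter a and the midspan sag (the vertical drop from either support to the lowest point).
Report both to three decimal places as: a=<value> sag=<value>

seed: a₀ = √(S³/(24(L−S))) = √(133.554³/(24·47.645)) = 45.642672
iter 1: u=1.463039  f(a)=+5.367e+00  f'(a)=-2.570e+00  a ← 45.642672 − (+5.367e+00/-2.570e+00) = 47.730832
iter 2: u=1.399033  f(a)=+3.903e-01  f'(a)=-2.209e+00  a ← 47.730832 − (+3.903e-01/-2.209e+00) = 47.907530
iter 3: u=1.393873  f(a)=+2.422e-03  f'(a)=-2.181e+00  a ← 47.907530 − (+2.422e-03/-2.181e+00) = 47.908640
iter 4: u=1.393840  f(a)=+9.452e-08  f'(a)=-2.181e+00  a ← 47.908640 − (+9.452e-08/-2.181e+00) = 47.908640
iter 5: u=1.393840  f(a)=-5.684e-14  f'(a)=-2.181e+00  a ← 47.908640 − (-5.684e-14/-2.181e+00) = 47.908640
converged: |Δa| < 1e-12 after 5 iterations
sag = a·(cosh(S/(2a)) − 1) = 47.908640·(cosh(1.393840) − 1) = 54.577979
T_max/T_min = cosh(S/(2a)) = 2.139210

a=47.909 sag=54.578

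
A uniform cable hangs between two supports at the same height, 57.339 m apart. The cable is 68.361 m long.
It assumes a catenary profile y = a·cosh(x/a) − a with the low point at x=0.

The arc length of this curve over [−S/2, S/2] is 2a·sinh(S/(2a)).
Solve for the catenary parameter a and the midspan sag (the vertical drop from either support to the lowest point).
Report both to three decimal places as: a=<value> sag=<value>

a=27.434 sag=16.395

seed: a₀ = √(S³/(24(L−S))) = √(57.339³/(24·11.022)) = 26.695579
iter 1: u=1.073942  f(a)=+6.533e-01  f'(a)=-9.250e-01  a ← 26.695579 − (+6.533e-01/-9.250e-01) = 27.401901
iter 2: u=1.046260  f(a)=+2.683e-02  f'(a)=-8.504e-01  a ← 27.401901 − (+2.683e-02/-8.504e-01) = 27.433447
iter 3: u=1.045056  f(a)=+4.953e-05  f'(a)=-8.473e-01  a ← 27.433447 − (+4.953e-05/-8.473e-01) = 27.433505
iter 4: u=1.045054  f(a)=+1.695e-10  f'(a)=-8.473e-01  a ← 27.433505 − (+1.695e-10/-8.473e-01) = 27.433505
iter 5: u=1.045054  f(a)=-1.421e-14  f'(a)=-8.473e-01  a ← 27.433505 − (-1.421e-14/-8.473e-01) = 27.433505
converged: |Δa| < 1e-12 after 5 iterations
sag = a·(cosh(S/(2a)) − 1) = 27.433505·(cosh(1.045054) − 1) = 16.394611
T_max/T_min = cosh(S/(2a)) = 1.597613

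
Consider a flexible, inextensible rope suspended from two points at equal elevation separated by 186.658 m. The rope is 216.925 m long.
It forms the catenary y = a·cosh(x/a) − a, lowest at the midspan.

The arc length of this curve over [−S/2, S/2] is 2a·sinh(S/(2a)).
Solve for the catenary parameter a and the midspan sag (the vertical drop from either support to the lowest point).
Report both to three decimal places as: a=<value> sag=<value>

a=96.840 sag=48.563

seed: a₀ = √(S³/(24(L−S))) = √(186.658³/(24·30.267)) = 94.619272
iter 1: u=0.986364  f(a)=+1.507e+00  f'(a)=-7.042e-01  a ← 94.619272 − (+1.507e+00/-7.042e-01) = 96.759160
iter 2: u=0.964550  f(a)=+5.264e-02  f'(a)=-6.558e-01  a ← 96.759160 − (+5.264e-02/-6.558e-01) = 96.839425
iter 3: u=0.963750  f(a)=+6.937e-05  f'(a)=-6.541e-01  a ← 96.839425 − (+6.937e-05/-6.541e-01) = 96.839531
iter 4: u=0.963749  f(a)=+1.208e-10  f'(a)=-6.541e-01  a ← 96.839531 − (+1.208e-10/-6.541e-01) = 96.839531
iter 5: u=0.963749  f(a)=+0.000e+00  f'(a)=-6.541e-01  a ← 96.839531 − (+0.000e+00/-6.541e-01) = 96.839531
converged: |Δa| < 1e-12 after 5 iterations
sag = a·(cosh(S/(2a)) − 1) = 96.839531·(cosh(0.963749) − 1) = 48.563387
T_max/T_min = cosh(S/(2a)) = 1.501483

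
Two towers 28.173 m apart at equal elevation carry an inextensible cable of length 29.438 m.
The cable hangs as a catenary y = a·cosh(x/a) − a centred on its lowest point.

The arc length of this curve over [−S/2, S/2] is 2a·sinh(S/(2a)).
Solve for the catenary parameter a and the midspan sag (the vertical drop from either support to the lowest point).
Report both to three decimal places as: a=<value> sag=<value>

a=27.320 sag=3.713

seed: a₀ = √(S³/(24(L−S))) = √(28.173³/(24·1.265)) = 27.139307
iter 1: u=0.519044  f(a)=+1.715e-02  f'(a)=-9.576e-02  a ← 27.139307 − (+1.715e-02/-9.576e-02) = 27.318401
iter 2: u=0.515641  f(a)=+1.712e-04  f'(a)=-9.385e-02  a ← 27.318401 − (+1.712e-04/-9.385e-02) = 27.320225
iter 3: u=0.515607  f(a)=+1.746e-08  f'(a)=-9.384e-02  a ← 27.320225 − (+1.746e-08/-9.384e-02) = 27.320225
iter 4: u=0.515607  f(a)=-7.105e-15  f'(a)=-9.384e-02  a ← 27.320225 − (-7.105e-15/-9.384e-02) = 27.320225
converged: |Δa| < 1e-12 after 4 iterations
sag = a·(cosh(S/(2a)) − 1) = 27.320225·(cosh(0.515607) − 1) = 3.712720
T_max/T_min = cosh(S/(2a)) = 1.135896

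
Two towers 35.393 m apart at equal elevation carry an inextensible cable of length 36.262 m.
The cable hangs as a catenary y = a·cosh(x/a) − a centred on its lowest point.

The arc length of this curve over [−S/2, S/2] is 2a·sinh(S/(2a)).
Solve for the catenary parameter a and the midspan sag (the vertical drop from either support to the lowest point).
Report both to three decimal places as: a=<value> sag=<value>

a=46.275 sag=3.425

seed: a₀ = √(S³/(24(L−S))) = √(35.393³/(24·0.869)) = 46.106330
iter 1: u=0.383819  f(a)=+6.423e-03  f'(a)=-3.825e-02  a ← 46.106330 − (+6.423e-03/-3.825e-02) = 46.274247
iter 2: u=0.382427  f(a)=+3.526e-05  f'(a)=-3.783e-02  a ← 46.274247 − (+3.526e-05/-3.783e-02) = 46.275179
iter 3: u=0.382419  f(a)=+1.076e-09  f'(a)=-3.783e-02  a ← 46.275179 − (+1.076e-09/-3.783e-02) = 46.275179
iter 4: u=0.382419  f(a)=+0.000e+00  f'(a)=-3.783e-02  a ← 46.275179 − (+0.000e+00/-3.783e-02) = 46.275179
converged: |Δa| < 1e-12 after 4 iterations
sag = a·(cosh(S/(2a)) − 1) = 46.275179·(cosh(0.382419) − 1) = 3.425177
T_max/T_min = cosh(S/(2a)) = 1.074018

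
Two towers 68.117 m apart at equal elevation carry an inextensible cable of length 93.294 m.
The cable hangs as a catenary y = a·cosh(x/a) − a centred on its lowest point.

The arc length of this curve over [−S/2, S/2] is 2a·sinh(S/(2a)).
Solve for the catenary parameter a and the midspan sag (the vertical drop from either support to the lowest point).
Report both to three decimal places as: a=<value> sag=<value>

seed: a₀ = √(S³/(24(L−S))) = √(68.117³/(24·25.177)) = 22.870500
iter 1: u=1.489189  f(a)=+2.944e+00  f'(a)=-2.730e+00  a ← 22.870500 − (+2.944e+00/-2.730e+00) = 23.948699
iter 2: u=1.422144  f(a)=+2.210e-01  f'(a)=-2.334e+00  a ← 23.948699 − (+2.210e-01/-2.334e+00) = 24.043357
iter 3: u=1.416545  f(a)=+1.468e-03  f'(a)=-2.303e+00  a ← 24.043357 − (+1.468e-03/-2.303e+00) = 24.043995
iter 4: u=1.416508  f(a)=+6.580e-08  f'(a)=-2.303e+00  a ← 24.043995 − (+6.580e-08/-2.303e+00) = 24.043995
iter 5: u=1.416508  f(a)=+0.000e+00  f'(a)=-2.303e+00  a ← 24.043995 − (+0.000e+00/-2.303e+00) = 24.043995
converged: |Δa| < 1e-12 after 5 iterations
sag = a·(cosh(S/(2a)) − 1) = 24.043995·(cosh(1.416508) − 1) = 28.435109
T_max/T_min = cosh(S/(2a)) = 2.182628

a=24.044 sag=28.435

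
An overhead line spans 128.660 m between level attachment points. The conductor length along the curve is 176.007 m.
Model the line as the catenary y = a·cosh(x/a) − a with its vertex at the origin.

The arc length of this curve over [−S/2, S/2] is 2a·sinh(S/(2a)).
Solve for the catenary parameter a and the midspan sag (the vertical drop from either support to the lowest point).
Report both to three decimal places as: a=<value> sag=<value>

seed: a₀ = √(S³/(24(L−S))) = √(128.660³/(24·47.347)) = 43.292580
iter 1: u=1.485936  f(a)=+5.511e+00  f'(a)=-2.710e+00  a ← 43.292580 − (+5.511e+00/-2.710e+00) = 45.326025
iter 2: u=1.419273  f(a)=+4.120e-01  f'(a)=-2.319e+00  a ← 45.326025 − (+4.120e-01/-2.319e+00) = 45.503737
iter 3: u=1.413730  f(a)=+2.715e-03  f'(a)=-2.288e+00  a ← 45.503737 − (+2.715e-03/-2.288e+00) = 45.504924
iter 4: u=1.413693  f(a)=+1.196e-07  f'(a)=-2.288e+00  a ← 45.504924 − (+1.196e-07/-2.288e+00) = 45.504924
iter 5: u=1.413693  f(a)=+2.842e-14  f'(a)=-2.288e+00  a ← 45.504924 − (+2.842e-14/-2.288e+00) = 45.504924
converged: |Δa| < 1e-12 after 5 iterations
sag = a·(cosh(S/(2a)) − 1) = 45.504924·(cosh(1.413693) − 1) = 53.567343
T_max/T_min = cosh(S/(2a)) = 2.177177

a=45.505 sag=53.567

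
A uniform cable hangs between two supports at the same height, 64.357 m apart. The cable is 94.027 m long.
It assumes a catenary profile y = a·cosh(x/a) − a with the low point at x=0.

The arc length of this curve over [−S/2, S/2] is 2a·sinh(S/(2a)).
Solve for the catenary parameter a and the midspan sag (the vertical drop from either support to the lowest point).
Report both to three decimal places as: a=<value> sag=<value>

seed: a₀ = √(S³/(24(L−S))) = √(64.357³/(24·29.670)) = 19.347698
iter 1: u=1.663169  f(a)=+4.384e+00  f'(a)=-4.004e+00  a ← 19.347698 − (+4.384e+00/-4.004e+00) = 20.442814
iter 2: u=1.574074  f(a)=+3.998e-01  f'(a)=-3.304e+00  a ← 20.442814 − (+3.998e-01/-3.304e+00) = 20.563820
iter 3: u=1.564811  f(a)=+4.061e-03  f'(a)=-3.237e+00  a ← 20.563820 − (+4.061e-03/-3.237e+00) = 20.565074
iter 4: u=1.564716  f(a)=+4.284e-07  f'(a)=-3.236e+00  a ← 20.565074 − (+4.284e-07/-3.236e+00) = 20.565074
iter 5: u=1.564716  f(a)=+1.421e-14  f'(a)=-3.236e+00  a ← 20.565074 − (+1.421e-14/-3.236e+00) = 20.565074
converged: |Δa| < 1e-12 after 5 iterations
sag = a·(cosh(S/(2a)) − 1) = 20.565074·(cosh(1.564716) − 1) = 30.749558
T_max/T_min = cosh(S/(2a)) = 2.495232

a=20.565 sag=30.750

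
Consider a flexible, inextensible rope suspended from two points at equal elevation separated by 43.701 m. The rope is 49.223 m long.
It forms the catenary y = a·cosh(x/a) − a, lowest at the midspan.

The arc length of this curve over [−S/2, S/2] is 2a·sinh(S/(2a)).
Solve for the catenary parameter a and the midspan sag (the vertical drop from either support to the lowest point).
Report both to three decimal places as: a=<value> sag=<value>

seed: a₀ = √(S³/(24(L−S))) = √(43.701³/(24·5.522)) = 25.094771
iter 1: u=0.870719  f(a)=+2.131e-01  f'(a)=-4.744e-01  a ← 25.094771 − (+2.131e-01/-4.744e-01) = 25.544089
iter 2: u=0.855403  f(a)=+5.859e-03  f'(a)=-4.486e-01  a ← 25.544089 − (+5.859e-03/-4.486e-01) = 25.557150
iter 3: u=0.854966  f(a)=+4.705e-06  f'(a)=-4.479e-01  a ← 25.557150 − (+4.705e-06/-4.479e-01) = 25.557160
iter 4: u=0.854966  f(a)=+3.041e-12  f'(a)=-4.479e-01  a ← 25.557160 − (+3.041e-12/-4.479e-01) = 25.557160
converged: |Δa| < 1e-12 after 4 iterations
sag = a·(cosh(S/(2a)) − 1) = 25.557160·(cosh(0.854966) − 1) = 9.923741
T_max/T_min = cosh(S/(2a)) = 1.388296

a=25.557 sag=9.924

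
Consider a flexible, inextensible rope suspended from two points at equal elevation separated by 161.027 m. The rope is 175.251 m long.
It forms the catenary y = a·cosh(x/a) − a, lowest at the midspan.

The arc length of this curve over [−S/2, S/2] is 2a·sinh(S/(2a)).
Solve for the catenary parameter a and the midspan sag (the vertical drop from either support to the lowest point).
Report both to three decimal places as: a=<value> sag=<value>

seed: a₀ = √(S³/(24(L−S))) = √(161.027³/(24·14.224)) = 110.593999
iter 1: u=0.728010  f(a)=+3.817e-01  f'(a)=-2.711e-01  a ← 110.593999 − (+3.817e-01/-2.711e-01) = 112.001945
iter 2: u=0.718858  f(a)=+7.412e-03  f'(a)=-2.607e-01  a ← 112.001945 − (+7.412e-03/-2.607e-01) = 112.030377
iter 3: u=0.718676  f(a)=+2.917e-06  f'(a)=-2.605e-01  a ← 112.030377 − (+2.917e-06/-2.605e-01) = 112.030388
iter 4: u=0.718676  f(a)=+4.832e-13  f'(a)=-2.605e-01  a ← 112.030388 − (+4.832e-13/-2.605e-01) = 112.030388
converged: |Δa| < 1e-12 after 4 iterations
sag = a·(cosh(S/(2a)) − 1) = 112.030388·(cosh(0.718676) − 1) = 30.198428
T_max/T_min = cosh(S/(2a)) = 1.269556

a=112.030 sag=30.198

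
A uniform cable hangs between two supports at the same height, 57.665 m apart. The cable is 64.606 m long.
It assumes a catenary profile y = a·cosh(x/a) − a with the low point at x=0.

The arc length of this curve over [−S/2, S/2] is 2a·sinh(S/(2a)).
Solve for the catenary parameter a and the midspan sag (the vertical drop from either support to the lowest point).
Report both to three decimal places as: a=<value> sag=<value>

seed: a₀ = √(S³/(24(L−S))) = √(57.665³/(24·6.941)) = 33.927495
iter 1: u=0.849827  f(a)=+2.550e-01  f'(a)=-4.395e-01  a ← 33.927495 − (+2.550e-01/-4.395e-01) = 34.507703
iter 2: u=0.835538  f(a)=+6.688e-03  f'(a)=-4.167e-01  a ← 34.507703 − (+6.688e-03/-4.167e-01) = 34.523753
iter 3: u=0.835150  f(a)=+4.876e-06  f'(a)=-4.161e-01  a ← 34.523753 − (+4.876e-06/-4.161e-01) = 34.523765
iter 4: u=0.835149  f(a)=+2.601e-12  f'(a)=-4.161e-01  a ← 34.523765 − (+2.601e-12/-4.161e-01) = 34.523765
converged: |Δa| < 1e-12 after 4 iterations
sag = a·(cosh(S/(2a)) − 1) = 34.523765·(cosh(0.835149) − 1) = 12.755979
T_max/T_min = cosh(S/(2a)) = 1.369484

a=34.524 sag=12.756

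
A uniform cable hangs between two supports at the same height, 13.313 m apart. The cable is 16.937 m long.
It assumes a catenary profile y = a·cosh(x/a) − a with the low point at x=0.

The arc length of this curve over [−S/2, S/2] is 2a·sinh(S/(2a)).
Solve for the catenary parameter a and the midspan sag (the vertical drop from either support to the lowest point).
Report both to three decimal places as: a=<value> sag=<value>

seed: a₀ = √(S³/(24(L−S))) = √(13.313³/(24·3.624)) = 5.208518
iter 1: u=1.278003  f(a)=+3.077e-01  f'(a)=-1.633e+00  a ← 5.208518 − (+3.077e-01/-1.633e+00) = 5.397016
iter 2: u=1.233367  f(a)=+1.749e-02  f'(a)=-1.452e+00  a ← 5.397016 − (+1.749e-02/-1.452e+00) = 5.409067
iter 3: u=1.230619  f(a)=+6.408e-05  f'(a)=-1.441e+00  a ← 5.409067 − (+6.408e-05/-1.441e+00) = 5.409112
iter 4: u=1.230609  f(a)=+8.667e-10  f'(a)=-1.441e+00  a ← 5.409112 − (+8.667e-10/-1.441e+00) = 5.409112
iter 5: u=1.230609  f(a)=+0.000e+00  f'(a)=-1.441e+00  a ← 5.409112 − (+0.000e+00/-1.441e+00) = 5.409112
converged: |Δa| < 1e-12 after 5 iterations
sag = a·(cosh(S/(2a)) − 1) = 5.409112·(cosh(1.230609) − 1) = 4.639469
T_max/T_min = cosh(S/(2a)) = 1.857714

a=5.409 sag=4.639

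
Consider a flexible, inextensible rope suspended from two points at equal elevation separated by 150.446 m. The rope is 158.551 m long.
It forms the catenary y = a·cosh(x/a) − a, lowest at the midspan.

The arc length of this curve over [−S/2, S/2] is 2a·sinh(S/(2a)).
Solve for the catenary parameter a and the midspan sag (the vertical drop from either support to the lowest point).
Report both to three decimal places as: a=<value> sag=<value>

a=133.365 sag=21.783

seed: a₀ = √(S³/(24(L−S))) = √(150.446³/(24·8.105)) = 132.308833
iter 1: u=0.568541  f(a)=+1.320e-01  f'(a)=-1.265e-01  a ← 132.308833 − (+1.320e-01/-1.265e-01) = 133.352166
iter 2: u=0.564093  f(a)=+1.578e-03  f'(a)=-1.235e-01  a ← 133.352166 − (+1.578e-03/-1.235e-01) = 133.364940
iter 3: u=0.564039  f(a)=+2.314e-07  f'(a)=-1.235e-01  a ← 133.364940 − (+2.314e-07/-1.235e-01) = 133.364941
iter 4: u=0.564039  f(a)=+0.000e+00  f'(a)=-1.235e-01  a ← 133.364941 − (+0.000e+00/-1.235e-01) = 133.364941
converged: |Δa| < 1e-12 after 4 iterations
sag = a·(cosh(S/(2a)) − 1) = 133.364941·(cosh(0.564039) − 1) = 21.782770
T_max/T_min = cosh(S/(2a)) = 1.163332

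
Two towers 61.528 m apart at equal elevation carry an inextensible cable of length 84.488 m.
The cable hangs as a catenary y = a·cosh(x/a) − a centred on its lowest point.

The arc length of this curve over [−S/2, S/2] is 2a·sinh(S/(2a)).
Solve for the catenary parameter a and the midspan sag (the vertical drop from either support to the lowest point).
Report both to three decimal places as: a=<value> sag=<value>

a=21.624 sag=25.833

seed: a₀ = √(S³/(24(L−S))) = √(61.528³/(24·22.960)) = 20.559741
iter 1: u=1.496322  f(a)=+2.712e+00  f'(a)=-2.775e+00  a ← 20.559741 − (+2.712e+00/-2.775e+00) = 21.536848
iter 2: u=1.428436  f(a)=+2.053e-01  f'(a)=-2.370e+00  a ← 21.536848 − (+2.053e-01/-2.370e+00) = 21.623488
iter 3: u=1.422712  f(a)=+1.390e-03  f'(a)=-2.338e+00  a ← 21.623488 − (+1.390e-03/-2.338e+00) = 21.624083
iter 4: u=1.422673  f(a)=+6.464e-08  f'(a)=-2.337e+00  a ← 21.624083 − (+6.464e-08/-2.337e+00) = 21.624083
iter 5: u=1.422673  f(a)=-1.421e-14  f'(a)=-2.337e+00  a ← 21.624083 − (-1.421e-14/-2.337e+00) = 21.624083
converged: |Δa| < 1e-12 after 5 iterations
sag = a·(cosh(S/(2a)) − 1) = 21.624083·(cosh(1.422673) − 1) = 25.832808
T_max/T_min = cosh(S/(2a)) = 2.194631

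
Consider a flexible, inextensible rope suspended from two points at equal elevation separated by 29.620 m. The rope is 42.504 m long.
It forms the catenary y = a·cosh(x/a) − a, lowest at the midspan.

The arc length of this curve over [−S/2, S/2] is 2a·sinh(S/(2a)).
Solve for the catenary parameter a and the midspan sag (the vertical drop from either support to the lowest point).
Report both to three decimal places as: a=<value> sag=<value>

a=9.714 sag=13.653

seed: a₀ = √(S³/(24(L−S))) = √(29.620³/(24·12.884)) = 9.167409
iter 1: u=1.615506  f(a)=+1.790e+00  f'(a)=-3.616e+00  a ← 9.167409 − (+1.790e+00/-3.616e+00) = 9.662300
iter 2: u=1.532761  f(a)=+1.551e-01  f'(a)=-3.014e+00  a ← 9.662300 − (+1.551e-01/-3.014e+00) = 9.713769
iter 3: u=1.524640  f(a)=+1.410e-03  f'(a)=-2.960e+00  a ← 9.713769 − (+1.410e-03/-2.960e+00) = 9.714246
iter 4: u=1.524565  f(a)=+1.189e-07  f'(a)=-2.959e+00  a ← 9.714246 − (+1.189e-07/-2.959e+00) = 9.714246
iter 5: u=1.524565  f(a)=+0.000e+00  f'(a)=-2.959e+00  a ← 9.714246 − (+0.000e+00/-2.959e+00) = 9.714246
converged: |Δa| < 1e-12 after 5 iterations
sag = a·(cosh(S/(2a)) − 1) = 9.714246·(cosh(1.524565) − 1) = 13.652698
T_max/T_min = cosh(S/(2a)) = 2.405431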